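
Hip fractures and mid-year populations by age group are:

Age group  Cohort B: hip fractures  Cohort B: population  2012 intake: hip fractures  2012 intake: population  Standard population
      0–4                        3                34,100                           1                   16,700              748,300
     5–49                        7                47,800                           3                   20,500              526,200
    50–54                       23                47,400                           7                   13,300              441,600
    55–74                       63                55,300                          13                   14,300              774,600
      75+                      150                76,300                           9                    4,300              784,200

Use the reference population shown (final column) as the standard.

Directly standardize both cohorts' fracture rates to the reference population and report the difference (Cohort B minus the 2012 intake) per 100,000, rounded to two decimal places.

Age-specific rates per 100,000 for Cohort B: 8.80, 14.64, 48.52, 113.92, 196.59.
For the 2012 intake: 5.99, 14.63, 52.63, 90.91, 209.30.
Standard total = 3,274,900; weights = 0.2285, 0.1607, 0.1348, 0.2365, 0.2395.
Cohort B: 0.2285×8.80 + 0.1607×14.64 + 0.1348×48.52 + 0.2365×113.92 + 0.2395×196.59 = 84.9279 per 100,000.
The 2012 intake: 0.2285×5.99 + 0.1607×14.63 + 0.1348×52.63 + 0.2365×90.91 + 0.2395×209.30 = 82.4381 per 100,000.
Difference = 84.9279 − 82.4381 = 2.4898.

2.49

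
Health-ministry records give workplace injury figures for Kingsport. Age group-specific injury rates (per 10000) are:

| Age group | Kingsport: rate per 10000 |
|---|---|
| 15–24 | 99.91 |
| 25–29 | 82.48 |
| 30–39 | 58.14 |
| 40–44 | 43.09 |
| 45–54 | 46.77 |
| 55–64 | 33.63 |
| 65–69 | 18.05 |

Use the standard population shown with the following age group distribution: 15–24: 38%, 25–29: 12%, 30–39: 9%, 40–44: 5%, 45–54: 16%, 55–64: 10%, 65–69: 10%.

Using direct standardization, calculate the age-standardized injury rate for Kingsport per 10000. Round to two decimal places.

67.90

Standard weights: 0.38, 0.12, 0.09, 0.05, 0.16, 0.10, 0.10.
Standardized rate: 0.3800×99.91 + 0.1200×82.48 + 0.0900×58.14 + 0.0500×43.09 + 0.1600×46.77 + 0.1000×33.63 + 0.1000×18.05 = 67.9017 per 10000.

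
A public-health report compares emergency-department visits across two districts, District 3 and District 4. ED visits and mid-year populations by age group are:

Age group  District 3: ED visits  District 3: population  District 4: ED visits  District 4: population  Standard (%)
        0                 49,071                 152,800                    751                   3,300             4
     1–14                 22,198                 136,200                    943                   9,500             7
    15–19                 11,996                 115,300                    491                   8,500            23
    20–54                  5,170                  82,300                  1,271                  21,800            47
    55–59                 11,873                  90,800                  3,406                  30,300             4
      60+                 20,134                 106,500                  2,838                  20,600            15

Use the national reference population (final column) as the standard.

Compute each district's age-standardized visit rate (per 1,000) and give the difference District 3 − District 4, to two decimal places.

Age-specific rates per 1,000 for District 3: 321.145, 162.981, 104.042, 62.819, 130.760, 189.052.
For District 4: 227.576, 99.263, 57.765, 58.303, 112.409, 137.767.
Standard weights: 0.04, 0.07, 0.23, 0.47, 0.04, 0.15.
District 3: 0.0400×321.145 + 0.0700×162.981 + 0.2300×104.042 + 0.4700×62.819 + 0.0400×130.760 + 0.1500×189.052 = 111.2971 per 1,000.
District 4: 0.0400×227.576 + 0.0700×99.263 + 0.2300×57.765 + 0.4700×58.303 + 0.0400×112.409 + 0.1500×137.767 = 81.9010 per 1,000.
Difference = 111.2971 − 81.9010 = 29.3961.

29.40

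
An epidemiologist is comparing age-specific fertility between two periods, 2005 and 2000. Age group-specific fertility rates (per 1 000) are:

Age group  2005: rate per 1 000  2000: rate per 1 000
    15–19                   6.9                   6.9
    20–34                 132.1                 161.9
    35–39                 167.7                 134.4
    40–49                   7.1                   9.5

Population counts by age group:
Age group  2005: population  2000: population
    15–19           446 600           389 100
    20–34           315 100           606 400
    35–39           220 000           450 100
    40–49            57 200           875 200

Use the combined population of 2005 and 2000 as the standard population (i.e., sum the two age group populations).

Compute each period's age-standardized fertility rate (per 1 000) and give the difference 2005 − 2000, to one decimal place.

Combined standard total = 3 359 700; weights = 0.2487, 0.2743, 0.1995, 0.2775.
2005: 0.2487×6.9 + 0.2743×132.1 + 0.1995×167.7 + 0.2775×7.1 = 73.3674 per 1 000.
2000: 0.2487×6.9 + 0.2743×161.9 + 0.1995×134.4 + 0.2775×9.5 = 75.5652 per 1 000.
Difference = 73.3674 − 75.5652 = -2.1979.

-2.2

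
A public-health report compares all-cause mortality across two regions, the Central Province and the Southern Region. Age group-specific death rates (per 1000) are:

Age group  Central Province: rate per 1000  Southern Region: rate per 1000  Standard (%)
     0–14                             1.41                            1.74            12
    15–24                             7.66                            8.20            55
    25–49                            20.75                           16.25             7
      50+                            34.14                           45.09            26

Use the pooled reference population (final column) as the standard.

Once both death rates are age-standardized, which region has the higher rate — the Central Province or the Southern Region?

Southern Region

Standard weights: 0.12, 0.55, 0.07, 0.26.
The Central Province: 0.1200×1.41 + 0.5500×7.66 + 0.0700×20.75 + 0.2600×34.14 = 14.7111 per 1000.
The Southern Region: 0.1200×1.74 + 0.5500×8.20 + 0.0700×16.25 + 0.2600×45.09 = 17.5797 per 1000.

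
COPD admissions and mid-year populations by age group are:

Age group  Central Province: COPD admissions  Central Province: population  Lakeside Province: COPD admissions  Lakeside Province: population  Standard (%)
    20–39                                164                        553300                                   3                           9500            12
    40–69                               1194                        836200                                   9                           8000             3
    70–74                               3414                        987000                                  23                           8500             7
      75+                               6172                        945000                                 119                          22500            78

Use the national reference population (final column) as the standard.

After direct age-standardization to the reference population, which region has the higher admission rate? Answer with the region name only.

Central Province

Age-specific rates per 10000 for the Central Province: 2.96, 14.28, 34.59, 65.31.
For the Lakeside Province: 3.16, 11.25, 27.06, 52.89.
Standard weights: 0.12, 0.03, 0.07, 0.78.
The Central Province: 0.1200×2.96 + 0.0300×14.28 + 0.0700×34.59 + 0.7800×65.31 = 54.1488 per 10000.
The Lakeside Province: 0.1200×3.16 + 0.0300×11.25 + 0.0700×27.06 + 0.7800×52.89 = 43.8639 per 10000.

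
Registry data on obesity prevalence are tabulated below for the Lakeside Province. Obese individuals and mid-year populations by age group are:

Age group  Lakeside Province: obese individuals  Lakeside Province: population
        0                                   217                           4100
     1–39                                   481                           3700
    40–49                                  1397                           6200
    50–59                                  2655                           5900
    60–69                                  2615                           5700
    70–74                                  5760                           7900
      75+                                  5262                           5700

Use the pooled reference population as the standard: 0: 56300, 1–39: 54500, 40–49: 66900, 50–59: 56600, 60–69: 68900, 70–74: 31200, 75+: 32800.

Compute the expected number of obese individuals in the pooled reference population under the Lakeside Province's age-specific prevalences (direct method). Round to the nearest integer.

Age-specific rates per 1000 for the Lakeside Province: 52.927, 130.000, 225.323, 450.000, 458.772, 729.114, 923.158.
Expected obese individuals = Σ (standard pop × age-specific rate ÷ 1000)
= 56300×52.927/1000 + 54500×130.000/1000 + 66900×225.323/1000 + 56600×450.000/1000 + 68900×458.772/1000 + 31200×729.114/1000 + 32800×923.158/1000
= 2979.78 + 7085.00 + 15074.08 + 25470.00 + 31609.39 + 22748.35 + 30279.58 = 135246.18.

135246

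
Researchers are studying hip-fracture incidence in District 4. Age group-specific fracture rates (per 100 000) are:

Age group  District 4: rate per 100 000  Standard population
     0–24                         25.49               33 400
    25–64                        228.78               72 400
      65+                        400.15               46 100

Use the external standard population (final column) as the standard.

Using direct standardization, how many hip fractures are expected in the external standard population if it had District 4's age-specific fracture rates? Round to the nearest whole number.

359

Expected hip fractures = Σ (standard pop × age-specific rate ÷ 100 000)
= 33 400×25.49/100 000 + 72 400×228.78/100 000 + 46 100×400.15/100 000
= 8.51 + 165.64 + 184.47 = 358.62.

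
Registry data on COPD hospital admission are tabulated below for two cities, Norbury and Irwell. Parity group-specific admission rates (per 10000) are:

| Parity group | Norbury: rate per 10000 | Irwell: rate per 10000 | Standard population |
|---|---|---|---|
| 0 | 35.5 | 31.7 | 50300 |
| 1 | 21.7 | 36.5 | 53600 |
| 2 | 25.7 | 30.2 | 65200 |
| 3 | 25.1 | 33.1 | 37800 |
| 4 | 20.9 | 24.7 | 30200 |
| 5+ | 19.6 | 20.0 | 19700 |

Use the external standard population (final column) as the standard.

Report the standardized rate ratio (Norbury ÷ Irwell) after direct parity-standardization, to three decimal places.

Standard total = 256800; weights = 0.1959, 0.2087, 0.2539, 0.1472, 0.1176, 0.0767.
Norbury: 0.1959×35.5 + 0.2087×21.7 + 0.2539×25.7 + 0.1472×25.1 + 0.1176×20.9 + 0.0767×19.6 = 25.6639 per 10000.
Irwell: 0.1959×31.7 + 0.2087×36.5 + 0.2539×30.2 + 0.1472×33.1 + 0.1176×24.7 + 0.0767×20.0 = 30.8063 per 10000.
Ratio = 25.6639 ÷ 30.8063 = 0.83307.

0.833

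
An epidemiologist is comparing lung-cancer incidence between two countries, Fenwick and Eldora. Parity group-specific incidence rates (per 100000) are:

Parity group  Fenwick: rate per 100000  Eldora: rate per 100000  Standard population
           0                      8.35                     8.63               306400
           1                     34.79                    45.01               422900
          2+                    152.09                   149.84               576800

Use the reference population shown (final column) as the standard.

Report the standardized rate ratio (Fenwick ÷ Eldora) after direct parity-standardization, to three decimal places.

Standard total = 1306100; weights = 0.2346, 0.3238, 0.4416.
Fenwick: 0.2346×8.35 + 0.3238×34.79 + 0.4416×152.09 = 80.3894 per 100000.
Eldora: 0.2346×8.63 + 0.3238×45.01 + 0.4416×149.84 = 82.7706 per 100000.
Ratio = 80.3894 ÷ 82.7706 = 0.97123.

0.971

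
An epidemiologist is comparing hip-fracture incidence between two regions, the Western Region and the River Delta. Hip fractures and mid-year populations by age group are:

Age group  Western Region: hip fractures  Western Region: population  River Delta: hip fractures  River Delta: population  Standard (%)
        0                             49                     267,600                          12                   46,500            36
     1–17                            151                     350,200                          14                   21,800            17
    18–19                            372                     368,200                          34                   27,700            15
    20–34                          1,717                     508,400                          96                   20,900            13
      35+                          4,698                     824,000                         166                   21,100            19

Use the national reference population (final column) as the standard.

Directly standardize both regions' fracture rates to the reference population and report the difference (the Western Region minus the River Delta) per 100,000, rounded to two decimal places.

Age-specific rates per 100,000 for the Western Region: 18.31, 43.12, 101.03, 337.73, 570.15.
For the River Delta: 25.81, 64.22, 122.74, 459.33, 786.73.
Standard weights: 0.36, 0.17, 0.15, 0.13, 0.19.
The Western Region: 0.3600×18.31 + 0.1700×43.12 + 0.1500×101.03 + 0.1300×337.73 + 0.1900×570.15 = 181.3089 per 100,000.
The River Delta: 0.3600×25.81 + 0.1700×64.22 + 0.1500×122.74 + 0.1300×459.33 + 0.1900×786.73 = 247.8109 per 100,000.
Difference = 181.3089 − 247.8109 = -66.5020.

-66.50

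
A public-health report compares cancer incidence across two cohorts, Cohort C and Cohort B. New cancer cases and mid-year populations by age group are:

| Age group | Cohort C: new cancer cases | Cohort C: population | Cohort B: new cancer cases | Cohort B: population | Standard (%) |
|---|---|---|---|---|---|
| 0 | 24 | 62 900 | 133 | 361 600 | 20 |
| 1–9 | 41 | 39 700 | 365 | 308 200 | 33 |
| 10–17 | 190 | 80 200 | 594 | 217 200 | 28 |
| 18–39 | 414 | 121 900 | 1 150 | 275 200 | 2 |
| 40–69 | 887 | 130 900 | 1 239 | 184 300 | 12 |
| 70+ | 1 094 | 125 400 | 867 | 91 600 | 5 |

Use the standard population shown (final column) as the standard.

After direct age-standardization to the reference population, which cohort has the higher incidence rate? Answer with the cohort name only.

Cohort B

Age-specific rates per 100 000 for Cohort C: 38.16, 103.27, 236.91, 339.62, 677.62, 872.41.
For Cohort B: 36.78, 118.43, 273.48, 417.88, 672.27, 946.51.
Standard weights: 0.20, 0.33, 0.28, 0.02, 0.12, 0.05.
Cohort C: 0.2000×38.16 + 0.3300×103.27 + 0.2800×236.91 + 0.0200×339.62 + 0.1200×677.62 + 0.0500×872.41 = 239.7728 per 100 000.
Cohort B: 0.2000×36.78 + 0.3300×118.43 + 0.2800×273.48 + 0.0200×417.88 + 0.1200×672.27 + 0.0500×946.51 = 259.3682 per 100 000.
The crude rates (472.37 vs 302.34) would put Cohort C higher, but that reflects its age composition; once standardized to a common age structure, Cohort B has the higher underlying rate.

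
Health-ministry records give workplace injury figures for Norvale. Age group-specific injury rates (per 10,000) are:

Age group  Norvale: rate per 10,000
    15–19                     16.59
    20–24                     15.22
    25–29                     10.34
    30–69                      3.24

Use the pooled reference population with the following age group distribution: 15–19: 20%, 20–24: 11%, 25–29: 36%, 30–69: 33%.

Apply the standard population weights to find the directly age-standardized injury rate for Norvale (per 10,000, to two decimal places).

9.78

Standard weights: 0.20, 0.11, 0.36, 0.33.
Standardized rate: 0.2000×16.59 + 0.1100×15.22 + 0.3600×10.34 + 0.3300×3.24 = 9.7838 per 10,000.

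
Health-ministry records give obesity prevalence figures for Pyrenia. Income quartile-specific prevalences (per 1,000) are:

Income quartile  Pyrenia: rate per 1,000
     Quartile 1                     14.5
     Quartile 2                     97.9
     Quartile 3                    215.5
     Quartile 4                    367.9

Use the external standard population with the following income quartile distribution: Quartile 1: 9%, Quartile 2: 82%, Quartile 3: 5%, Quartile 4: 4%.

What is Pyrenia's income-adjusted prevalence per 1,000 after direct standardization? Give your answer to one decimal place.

Standard weights: 0.09, 0.82, 0.05, 0.04.
Standardized rate: 0.0900×14.5 + 0.8200×97.9 + 0.0500×215.5 + 0.0400×367.9 = 107.0740 per 1,000.

107.1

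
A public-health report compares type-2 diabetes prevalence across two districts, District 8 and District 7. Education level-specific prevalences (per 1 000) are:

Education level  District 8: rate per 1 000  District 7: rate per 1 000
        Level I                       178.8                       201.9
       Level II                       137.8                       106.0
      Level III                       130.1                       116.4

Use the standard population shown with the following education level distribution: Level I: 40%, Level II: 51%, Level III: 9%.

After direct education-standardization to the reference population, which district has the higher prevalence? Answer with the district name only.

Standard weights: 0.40, 0.51, 0.09.
District 8: 0.4000×178.8 + 0.5100×137.8 + 0.0900×130.1 = 153.5070 per 1 000.
District 7: 0.4000×201.9 + 0.5100×106.0 + 0.0900×116.4 = 145.2960 per 1 000.

District 8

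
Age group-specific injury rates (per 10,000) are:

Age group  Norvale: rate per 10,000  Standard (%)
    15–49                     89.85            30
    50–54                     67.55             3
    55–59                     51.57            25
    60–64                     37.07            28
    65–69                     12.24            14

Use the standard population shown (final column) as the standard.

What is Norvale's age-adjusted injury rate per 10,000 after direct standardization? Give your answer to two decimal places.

53.97

Standard weights: 0.30, 0.03, 0.25, 0.28, 0.14.
Standardized rate: 0.3000×89.85 + 0.0300×67.55 + 0.2500×51.57 + 0.2800×37.07 + 0.1400×12.24 = 53.9672 per 10,000.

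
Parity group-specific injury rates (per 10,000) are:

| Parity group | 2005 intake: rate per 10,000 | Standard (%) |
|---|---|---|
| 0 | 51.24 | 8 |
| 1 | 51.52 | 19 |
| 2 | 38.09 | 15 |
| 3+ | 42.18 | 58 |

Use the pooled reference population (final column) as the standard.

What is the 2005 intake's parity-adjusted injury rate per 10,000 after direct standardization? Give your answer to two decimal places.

Standard weights: 0.08, 0.19, 0.15, 0.58.
Standardized rate: 0.0800×51.24 + 0.1900×51.52 + 0.1500×38.09 + 0.5800×42.18 = 44.0659 per 10,000.

44.07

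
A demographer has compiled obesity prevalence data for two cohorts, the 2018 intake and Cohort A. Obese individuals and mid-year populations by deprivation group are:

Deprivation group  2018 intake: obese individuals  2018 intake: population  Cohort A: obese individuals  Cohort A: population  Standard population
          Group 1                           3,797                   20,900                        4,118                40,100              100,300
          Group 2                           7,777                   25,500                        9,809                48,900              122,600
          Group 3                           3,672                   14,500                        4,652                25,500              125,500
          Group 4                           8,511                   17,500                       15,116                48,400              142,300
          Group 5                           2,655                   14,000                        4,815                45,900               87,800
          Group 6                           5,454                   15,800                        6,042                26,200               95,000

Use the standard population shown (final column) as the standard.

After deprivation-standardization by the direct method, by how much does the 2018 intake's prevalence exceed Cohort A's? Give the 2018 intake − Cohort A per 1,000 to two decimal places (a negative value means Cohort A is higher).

Deprivation-specific rates per 1,000 for the 2018 intake: 181.675, 304.980, 253.241, 486.343, 189.643, 345.190.
For Cohort A: 102.693, 200.593, 182.431, 312.314, 104.902, 230.611.
Standard total = 673,500; weights = 0.1489, 0.1820, 0.1863, 0.2113, 0.1304, 0.1411.
The 2018 intake: 0.1489×181.675 + 0.1820×304.980 + 0.1863×253.241 + 0.2113×486.343 + 0.1304×189.643 + 0.1411×345.190 = 305.9311 per 1,000.
Cohort A: 0.1489×102.693 + 0.1820×200.593 + 0.1863×182.431 + 0.2113×312.314 + 0.1304×104.902 + 0.1411×230.611 = 197.9936 per 1,000.
Difference = 305.9311 − 197.9936 = 107.9376.

107.94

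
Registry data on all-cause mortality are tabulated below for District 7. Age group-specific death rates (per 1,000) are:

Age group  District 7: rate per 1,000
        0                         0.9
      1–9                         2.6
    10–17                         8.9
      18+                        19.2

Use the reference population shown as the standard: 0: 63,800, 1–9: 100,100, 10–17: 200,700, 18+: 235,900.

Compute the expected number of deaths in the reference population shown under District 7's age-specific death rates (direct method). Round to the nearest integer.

Expected deaths = Σ (standard pop × age-specific rate ÷ 1,000)
= 63,800×0.9/1,000 + 100,100×2.6/1,000 + 200,700×8.9/1,000 + 235,900×19.2/1,000
= 57.42 + 260.26 + 1786.23 + 4529.28 = 6633.19.

6633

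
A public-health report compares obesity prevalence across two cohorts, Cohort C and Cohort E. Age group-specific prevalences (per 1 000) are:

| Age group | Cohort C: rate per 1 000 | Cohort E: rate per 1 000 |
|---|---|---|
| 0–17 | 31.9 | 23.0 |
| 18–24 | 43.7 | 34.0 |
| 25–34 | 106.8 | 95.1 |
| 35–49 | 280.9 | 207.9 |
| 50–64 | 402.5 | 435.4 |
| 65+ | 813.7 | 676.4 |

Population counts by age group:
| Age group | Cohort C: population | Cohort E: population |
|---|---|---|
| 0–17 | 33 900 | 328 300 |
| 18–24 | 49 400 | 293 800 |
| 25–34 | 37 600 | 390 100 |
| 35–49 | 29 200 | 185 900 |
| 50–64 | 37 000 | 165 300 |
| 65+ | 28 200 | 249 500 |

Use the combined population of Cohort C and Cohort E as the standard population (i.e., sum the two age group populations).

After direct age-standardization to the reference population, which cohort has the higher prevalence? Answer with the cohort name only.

Cohort C

Combined standard total = 1 828 200; weights = 0.1981, 0.1877, 0.2339, 0.1177, 0.1107, 0.1519.
Cohort C: 0.1981×31.9 + 0.1877×43.7 + 0.2339×106.8 + 0.1177×280.9 + 0.1107×402.5 + 0.1519×813.7 = 240.6970 per 1 000.
Cohort E: 0.1981×23.0 + 0.1877×34.0 + 0.2339×95.1 + 0.1177×207.9 + 0.1107×435.4 + 0.1519×676.4 = 208.5716 per 1 000.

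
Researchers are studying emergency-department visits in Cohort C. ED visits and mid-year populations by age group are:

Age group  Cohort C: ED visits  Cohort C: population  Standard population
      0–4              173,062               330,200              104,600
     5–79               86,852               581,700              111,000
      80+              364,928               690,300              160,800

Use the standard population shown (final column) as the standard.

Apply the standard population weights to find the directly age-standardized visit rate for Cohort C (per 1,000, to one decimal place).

415.5

Age-specific rates per 1,000 for Cohort C: 524.113, 149.307, 528.651.
Standard total = 376,400; weights = 0.2779, 0.2949, 0.4272.
Standardized rate: 0.2779×524.113 + 0.2949×149.307 + 0.4272×528.651 = 415.5218 per 1,000.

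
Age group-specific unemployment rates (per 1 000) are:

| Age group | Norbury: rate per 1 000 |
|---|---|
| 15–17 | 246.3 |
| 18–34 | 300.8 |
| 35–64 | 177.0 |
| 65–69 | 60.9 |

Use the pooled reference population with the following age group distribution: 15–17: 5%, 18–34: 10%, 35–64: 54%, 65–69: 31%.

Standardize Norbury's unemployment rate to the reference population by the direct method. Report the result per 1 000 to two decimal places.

Standard weights: 0.05, 0.10, 0.54, 0.31.
Standardized rate: 0.0500×246.3 + 0.1000×300.8 + 0.5400×177.0 + 0.3100×60.9 = 156.8540 per 1 000.

156.85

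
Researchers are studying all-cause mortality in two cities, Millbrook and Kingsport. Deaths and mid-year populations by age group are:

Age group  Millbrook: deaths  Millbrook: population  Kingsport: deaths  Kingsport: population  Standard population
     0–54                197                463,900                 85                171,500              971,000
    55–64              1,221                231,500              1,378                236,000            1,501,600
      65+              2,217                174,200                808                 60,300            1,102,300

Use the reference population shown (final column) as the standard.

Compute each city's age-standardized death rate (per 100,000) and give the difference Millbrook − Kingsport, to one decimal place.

Age-specific rates per 100,000 for Millbrook: 42.47, 527.43, 1272.68.
For Kingsport: 49.56, 583.90, 1339.97.
Standard total = 3,574,900; weights = 0.2716, 0.4200, 0.3083.
Millbrook: 0.2716×42.47 + 0.4200×527.43 + 0.3083×1272.68 = 625.4980 per 100,000.
Kingsport: 0.2716×49.56 + 0.4200×583.90 + 0.3083×1339.97 = 671.8936 per 100,000.
Difference = 625.4980 − 671.8936 = -46.3956.

-46.4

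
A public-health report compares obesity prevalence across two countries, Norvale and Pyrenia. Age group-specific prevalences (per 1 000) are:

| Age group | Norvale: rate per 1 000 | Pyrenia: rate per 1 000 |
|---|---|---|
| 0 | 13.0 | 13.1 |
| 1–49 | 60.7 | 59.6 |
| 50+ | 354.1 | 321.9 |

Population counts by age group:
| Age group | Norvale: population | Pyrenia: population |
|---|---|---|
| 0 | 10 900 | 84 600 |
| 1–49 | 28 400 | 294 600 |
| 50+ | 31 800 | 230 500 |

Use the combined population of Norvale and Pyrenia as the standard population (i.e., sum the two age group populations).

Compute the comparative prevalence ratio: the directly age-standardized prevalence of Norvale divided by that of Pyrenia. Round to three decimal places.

Combined standard total = 680 800; weights = 0.1403, 0.4744, 0.3853.
Norvale: 0.1403×13.0 + 0.4744×60.7 + 0.3853×354.1 = 167.0506 per 1 000.
Pyrenia: 0.1403×13.1 + 0.4744×59.6 + 0.3853×321.9 = 154.1366 per 1 000.
Ratio = 167.0506 ÷ 154.1366 = 1.08378.

1.084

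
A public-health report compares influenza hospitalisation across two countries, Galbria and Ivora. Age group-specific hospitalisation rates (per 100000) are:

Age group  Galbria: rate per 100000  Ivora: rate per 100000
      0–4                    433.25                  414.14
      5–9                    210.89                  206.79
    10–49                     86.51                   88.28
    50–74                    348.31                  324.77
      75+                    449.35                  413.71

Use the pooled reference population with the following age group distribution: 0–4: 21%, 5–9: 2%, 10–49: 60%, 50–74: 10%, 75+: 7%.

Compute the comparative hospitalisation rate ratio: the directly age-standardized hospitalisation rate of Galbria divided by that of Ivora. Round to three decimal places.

Standard weights: 0.21, 0.02, 0.60, 0.10, 0.07.
Galbria: 0.2100×433.25 + 0.0200×210.89 + 0.6000×86.51 + 0.1000×348.31 + 0.0700×449.35 = 213.3918 per 100000.
Ivora: 0.2100×414.14 + 0.0200×206.79 + 0.6000×88.28 + 0.1000×324.77 + 0.0700×413.71 = 205.5099 per 100000.
Ratio = 213.3918 ÷ 205.5099 = 1.03835.

1.038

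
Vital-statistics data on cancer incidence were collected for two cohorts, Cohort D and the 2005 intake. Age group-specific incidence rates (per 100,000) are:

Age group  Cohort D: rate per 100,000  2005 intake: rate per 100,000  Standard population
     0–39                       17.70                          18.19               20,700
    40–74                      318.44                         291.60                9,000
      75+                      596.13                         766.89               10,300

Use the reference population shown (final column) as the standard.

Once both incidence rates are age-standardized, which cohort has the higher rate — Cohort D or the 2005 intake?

2005 intake

Standard total = 40,000; weights = 0.5175, 0.2250, 0.2575.
Cohort D: 0.5175×17.70 + 0.2250×318.44 + 0.2575×596.13 = 234.3122 per 100,000.
The 2005 intake: 0.5175×18.19 + 0.2250×291.60 + 0.2575×766.89 = 272.4975 per 100,000.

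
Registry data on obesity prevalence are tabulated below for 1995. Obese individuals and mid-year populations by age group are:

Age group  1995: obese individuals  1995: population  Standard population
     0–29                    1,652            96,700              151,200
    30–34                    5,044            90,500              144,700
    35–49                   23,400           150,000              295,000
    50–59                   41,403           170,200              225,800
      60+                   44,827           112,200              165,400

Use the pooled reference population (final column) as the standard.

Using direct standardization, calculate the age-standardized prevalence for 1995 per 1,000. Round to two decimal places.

180.92

Age-specific rates per 1,000 for 1995: 17.084, 55.735, 156.000, 243.261, 399.528.
Standard total = 982,100; weights = 0.1540, 0.1473, 0.3004, 0.2299, 0.1684.
Standardized rate: 0.1540×17.084 + 0.1473×55.735 + 0.3004×156.000 + 0.2299×243.261 + 0.1684×399.528 = 180.9165 per 1,000.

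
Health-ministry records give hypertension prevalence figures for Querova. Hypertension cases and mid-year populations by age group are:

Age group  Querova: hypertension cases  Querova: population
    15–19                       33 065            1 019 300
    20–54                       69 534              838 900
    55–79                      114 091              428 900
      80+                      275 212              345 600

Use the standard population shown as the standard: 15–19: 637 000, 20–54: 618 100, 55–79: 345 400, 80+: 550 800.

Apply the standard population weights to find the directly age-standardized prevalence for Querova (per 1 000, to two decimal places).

Age-specific rates per 1 000 for Querova: 32.439, 82.887, 266.008, 796.331.
Standard total = 2 151 300; weights = 0.2961, 0.2873, 0.1606, 0.2560.
Standardized rate: 0.2961×32.439 + 0.2873×82.887 + 0.1606×266.008 + 0.2560×796.331 = 280.0142 per 1 000.

280.01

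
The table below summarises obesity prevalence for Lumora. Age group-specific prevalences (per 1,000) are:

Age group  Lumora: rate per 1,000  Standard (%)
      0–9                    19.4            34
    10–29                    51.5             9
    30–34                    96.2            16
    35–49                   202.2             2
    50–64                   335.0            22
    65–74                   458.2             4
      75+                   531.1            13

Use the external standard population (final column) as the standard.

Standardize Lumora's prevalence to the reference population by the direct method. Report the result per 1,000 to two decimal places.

Standard weights: 0.34, 0.09, 0.16, 0.02, 0.22, 0.04, 0.13.
Standardized rate: 0.3400×19.4 + 0.0900×51.5 + 0.1600×96.2 + 0.0200×202.2 + 0.2200×335.0 + 0.0400×458.2 + 0.1300×531.1 = 191.7380 per 1,000.

191.74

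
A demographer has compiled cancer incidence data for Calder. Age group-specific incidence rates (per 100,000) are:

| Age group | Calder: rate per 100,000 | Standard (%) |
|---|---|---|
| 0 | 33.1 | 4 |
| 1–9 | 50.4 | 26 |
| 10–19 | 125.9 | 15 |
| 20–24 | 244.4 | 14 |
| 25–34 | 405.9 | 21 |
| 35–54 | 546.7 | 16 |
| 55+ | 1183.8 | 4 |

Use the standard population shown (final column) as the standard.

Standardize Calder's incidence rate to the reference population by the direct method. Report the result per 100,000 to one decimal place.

287.6

Standard weights: 0.04, 0.26, 0.15, 0.14, 0.21, 0.16, 0.04.
Standardized rate: 0.0400×33.1 + 0.2600×50.4 + 0.1500×125.9 + 0.1400×244.4 + 0.2100×405.9 + 0.1600×546.7 + 0.0400×1183.8 = 287.5920 per 100,000.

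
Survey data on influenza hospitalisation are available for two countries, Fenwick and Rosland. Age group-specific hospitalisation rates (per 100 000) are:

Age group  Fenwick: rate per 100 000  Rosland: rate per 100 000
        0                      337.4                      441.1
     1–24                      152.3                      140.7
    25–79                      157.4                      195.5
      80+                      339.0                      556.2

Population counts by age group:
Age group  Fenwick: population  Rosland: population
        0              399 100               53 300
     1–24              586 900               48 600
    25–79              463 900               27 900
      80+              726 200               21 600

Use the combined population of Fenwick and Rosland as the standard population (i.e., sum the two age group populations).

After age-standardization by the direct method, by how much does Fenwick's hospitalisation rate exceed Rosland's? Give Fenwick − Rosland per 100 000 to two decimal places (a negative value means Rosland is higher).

Combined standard total = 2 327 500; weights = 0.1944, 0.2730, 0.2113, 0.3213.
Fenwick: 0.1944×337.4 + 0.2730×152.3 + 0.2113×157.4 + 0.3213×339.0 = 249.3405 per 100 000.
Rosland: 0.1944×441.1 + 0.2730×140.7 + 0.2113×195.5 + 0.3213×556.2 = 344.1640 per 100 000.
Difference = 249.3405 − 344.1640 = -94.8236.

-94.82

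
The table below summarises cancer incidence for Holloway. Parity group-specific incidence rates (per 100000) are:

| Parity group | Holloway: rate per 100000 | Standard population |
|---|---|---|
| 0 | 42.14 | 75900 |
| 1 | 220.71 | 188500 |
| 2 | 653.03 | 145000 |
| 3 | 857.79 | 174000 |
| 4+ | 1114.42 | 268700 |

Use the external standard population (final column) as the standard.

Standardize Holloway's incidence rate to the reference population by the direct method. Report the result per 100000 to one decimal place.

690.3

Standard total = 852100; weights = 0.0891, 0.2212, 0.1702, 0.2042, 0.3153.
Standardized rate: 0.0891×42.14 + 0.2212×220.71 + 0.1702×653.03 + 0.2042×857.79 + 0.3153×1114.42 = 690.2849 per 100000.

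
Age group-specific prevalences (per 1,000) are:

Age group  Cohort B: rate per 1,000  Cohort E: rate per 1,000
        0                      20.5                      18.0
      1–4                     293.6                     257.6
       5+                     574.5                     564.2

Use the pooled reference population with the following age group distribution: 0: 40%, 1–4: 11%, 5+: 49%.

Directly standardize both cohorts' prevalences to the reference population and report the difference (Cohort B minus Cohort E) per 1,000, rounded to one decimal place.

Standard weights: 0.40, 0.11, 0.49.
Cohort B: 0.4000×20.5 + 0.1100×293.6 + 0.4900×574.5 = 322.0010 per 1,000.
Cohort E: 0.4000×18.0 + 0.1100×257.6 + 0.4900×564.2 = 311.9940 per 1,000.
Difference = 322.0010 − 311.9940 = 10.0070.

10.0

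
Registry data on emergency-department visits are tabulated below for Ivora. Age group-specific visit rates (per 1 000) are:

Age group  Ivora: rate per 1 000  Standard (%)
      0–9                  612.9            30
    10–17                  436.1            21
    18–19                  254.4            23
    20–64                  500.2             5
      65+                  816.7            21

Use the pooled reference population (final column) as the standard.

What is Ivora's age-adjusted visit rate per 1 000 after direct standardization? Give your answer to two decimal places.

Standard weights: 0.30, 0.21, 0.23, 0.05, 0.21.
Standardized rate: 0.3000×612.9 + 0.2100×436.1 + 0.2300×254.4 + 0.0500×500.2 + 0.2100×816.7 = 530.4800 per 1 000.

530.48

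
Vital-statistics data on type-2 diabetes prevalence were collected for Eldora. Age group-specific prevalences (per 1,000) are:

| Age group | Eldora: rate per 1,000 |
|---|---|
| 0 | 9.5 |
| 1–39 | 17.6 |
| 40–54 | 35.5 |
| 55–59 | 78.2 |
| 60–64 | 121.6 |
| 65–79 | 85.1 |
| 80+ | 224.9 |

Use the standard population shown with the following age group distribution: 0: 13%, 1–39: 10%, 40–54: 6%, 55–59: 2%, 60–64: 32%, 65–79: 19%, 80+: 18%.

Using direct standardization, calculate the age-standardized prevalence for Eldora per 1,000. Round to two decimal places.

102.25

Standard weights: 0.13, 0.10, 0.06, 0.02, 0.32, 0.19, 0.18.
Standardized rate: 0.1300×9.5 + 0.1000×17.6 + 0.0600×35.5 + 0.0200×78.2 + 0.3200×121.6 + 0.1900×85.1 + 0.1800×224.9 = 102.2520 per 1,000.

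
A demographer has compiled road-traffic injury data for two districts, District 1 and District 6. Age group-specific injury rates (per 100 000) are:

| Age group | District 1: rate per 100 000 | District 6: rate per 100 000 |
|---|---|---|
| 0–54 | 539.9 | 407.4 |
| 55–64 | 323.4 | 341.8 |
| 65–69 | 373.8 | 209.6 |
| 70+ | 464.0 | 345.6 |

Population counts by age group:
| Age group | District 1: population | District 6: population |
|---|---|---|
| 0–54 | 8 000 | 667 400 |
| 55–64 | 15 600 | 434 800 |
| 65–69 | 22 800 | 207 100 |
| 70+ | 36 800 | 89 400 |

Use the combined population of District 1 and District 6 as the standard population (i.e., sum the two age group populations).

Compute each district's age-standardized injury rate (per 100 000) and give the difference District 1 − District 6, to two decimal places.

Combined standard total = 1 481 900; weights = 0.4558, 0.3039, 0.1551, 0.0852.
District 1: 0.4558×539.9 + 0.3039×323.4 + 0.1551×373.8 + 0.0852×464.0 = 441.8660 per 100 000.
District 6: 0.4558×407.4 + 0.3039×341.8 + 0.1551×209.6 + 0.0852×345.6 = 351.5125 per 100 000.
Difference = 441.8660 − 351.5125 = 90.3535.

90.35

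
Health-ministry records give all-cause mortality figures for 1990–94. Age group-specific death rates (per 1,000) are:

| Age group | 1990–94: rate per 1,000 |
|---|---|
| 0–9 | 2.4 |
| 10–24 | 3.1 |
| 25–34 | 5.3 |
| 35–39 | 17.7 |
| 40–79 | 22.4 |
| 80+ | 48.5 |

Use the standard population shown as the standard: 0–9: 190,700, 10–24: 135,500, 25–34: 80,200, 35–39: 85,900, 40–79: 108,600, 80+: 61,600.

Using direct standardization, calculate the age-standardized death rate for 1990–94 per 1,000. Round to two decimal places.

12.44

Standard total = 662,500; weights = 0.2878, 0.2045, 0.1211, 0.1297, 0.1639, 0.0930.
Standardized rate: 0.2878×2.4 + 0.2045×3.1 + 0.1211×5.3 + 0.1297×17.7 + 0.1639×22.4 + 0.0930×48.5 = 12.4430 per 1,000.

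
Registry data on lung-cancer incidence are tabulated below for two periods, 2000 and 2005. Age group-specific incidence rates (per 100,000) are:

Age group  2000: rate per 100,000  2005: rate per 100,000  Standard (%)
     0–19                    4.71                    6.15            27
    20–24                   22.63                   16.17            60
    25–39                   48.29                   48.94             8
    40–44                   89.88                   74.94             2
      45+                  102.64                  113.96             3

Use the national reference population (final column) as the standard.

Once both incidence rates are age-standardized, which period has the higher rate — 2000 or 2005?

Standard weights: 0.27, 0.60, 0.08, 0.02, 0.03.
2000: 0.2700×4.71 + 0.6000×22.63 + 0.0800×48.29 + 0.0200×89.88 + 0.0300×102.64 = 23.5897 per 100,000.
2005: 0.2700×6.15 + 0.6000×16.17 + 0.0800×48.94 + 0.0200×74.94 + 0.0300×113.96 = 20.1953 per 100,000.

2000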